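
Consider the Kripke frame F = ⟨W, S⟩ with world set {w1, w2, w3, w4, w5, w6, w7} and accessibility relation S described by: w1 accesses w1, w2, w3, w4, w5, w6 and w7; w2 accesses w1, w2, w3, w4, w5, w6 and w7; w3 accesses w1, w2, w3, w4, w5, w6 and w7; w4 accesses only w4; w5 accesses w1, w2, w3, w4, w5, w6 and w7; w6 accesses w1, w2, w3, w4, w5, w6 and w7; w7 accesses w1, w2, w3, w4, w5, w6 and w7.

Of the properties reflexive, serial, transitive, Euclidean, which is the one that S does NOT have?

Reflexive: yes — every world is S-related to itself.
Serial: yes — every world has a successor (e.g. w1 S w1).
Transitive: yes — every two-step S-path is closed by a direct edge.
Euclidean: no — w1 S w4 and w1 S w2, but not w4 S w2.
Only Euclidean fails.

Euclidean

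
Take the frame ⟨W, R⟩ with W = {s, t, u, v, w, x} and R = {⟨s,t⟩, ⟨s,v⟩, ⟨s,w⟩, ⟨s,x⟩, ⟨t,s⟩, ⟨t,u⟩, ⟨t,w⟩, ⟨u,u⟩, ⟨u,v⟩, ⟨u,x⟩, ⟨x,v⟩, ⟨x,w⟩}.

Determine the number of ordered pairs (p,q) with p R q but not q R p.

9

Enumerating: (s,v), (s,w), (s,x), (t,u), (t,w), (u,v), (u,x), (x,v), (x,w).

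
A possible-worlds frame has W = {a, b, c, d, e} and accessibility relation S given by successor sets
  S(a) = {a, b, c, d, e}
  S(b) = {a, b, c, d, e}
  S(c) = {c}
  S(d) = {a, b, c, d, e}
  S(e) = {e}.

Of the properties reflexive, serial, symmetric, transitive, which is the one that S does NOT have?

Reflexive: yes — every world is S-related to itself.
Serial: yes — every world has a successor (e.g. a S a).
Symmetric: no — a S c but not c S a.
Transitive: yes — every two-step S-path is closed by a direct edge.
Only symmetric fails.

symmetric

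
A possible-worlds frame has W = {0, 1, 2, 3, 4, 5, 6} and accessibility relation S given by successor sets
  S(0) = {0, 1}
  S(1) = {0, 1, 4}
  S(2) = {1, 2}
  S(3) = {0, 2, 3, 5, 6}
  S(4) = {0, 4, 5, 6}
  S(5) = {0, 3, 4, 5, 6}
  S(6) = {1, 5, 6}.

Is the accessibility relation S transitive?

Transitive: no — 0 S 1 and 1 S 4, but not 0 S 4.

No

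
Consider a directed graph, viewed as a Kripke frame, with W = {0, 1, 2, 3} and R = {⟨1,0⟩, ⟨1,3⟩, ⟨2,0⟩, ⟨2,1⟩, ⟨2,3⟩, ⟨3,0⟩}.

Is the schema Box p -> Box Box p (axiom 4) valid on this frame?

By correspondence theory, 4 is valid on a frame iff R is transitive.
Transitive: yes — every two-step R-path is closed by a direct edge.

Yes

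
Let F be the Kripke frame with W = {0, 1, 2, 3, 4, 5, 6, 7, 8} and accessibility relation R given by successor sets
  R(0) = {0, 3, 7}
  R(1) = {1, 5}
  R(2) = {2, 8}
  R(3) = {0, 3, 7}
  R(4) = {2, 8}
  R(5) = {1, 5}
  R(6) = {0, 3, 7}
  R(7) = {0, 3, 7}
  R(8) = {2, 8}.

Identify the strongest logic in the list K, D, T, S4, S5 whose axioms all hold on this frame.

Serial (axiom D): yes — every world has a successor (e.g. 0 R 0).
Reflexive (axiom T): no — 4 is not related to itself.
Transitive (axiom 4): yes — every two-step R-path is closed by a direct edge.
Euclidean (axiom 5): yes — any two successors of a common world are R-related.
So F validates K, D; T would additionally require R to be reflexive. The strongest is D.

D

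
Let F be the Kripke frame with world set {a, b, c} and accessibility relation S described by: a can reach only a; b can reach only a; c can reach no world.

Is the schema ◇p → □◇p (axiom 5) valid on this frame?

Yes

The schema 5 characterises exactly the Euclidean frames.
Euclidean: yes — any two successors of a common world are S-related.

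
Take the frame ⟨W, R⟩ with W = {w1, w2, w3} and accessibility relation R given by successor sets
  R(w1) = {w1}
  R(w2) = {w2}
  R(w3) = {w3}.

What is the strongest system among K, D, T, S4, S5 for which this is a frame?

S5

Serial (axiom D): yes — every world has a successor (e.g. w1 R w1).
Reflexive (axiom T): yes — every world is R-related to itself.
Transitive (axiom 4): yes — every two-step R-path is closed by a direct edge.
Euclidean (axiom 5): yes — any two successors of a common world are R-related.
So F validates K, D, T, S4, S5. The strongest is S5.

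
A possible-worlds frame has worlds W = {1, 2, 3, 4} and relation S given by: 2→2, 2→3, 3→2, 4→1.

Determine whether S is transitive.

Transitive: no — 3 S 2 and 2 S 3, but not 3 S 3.

No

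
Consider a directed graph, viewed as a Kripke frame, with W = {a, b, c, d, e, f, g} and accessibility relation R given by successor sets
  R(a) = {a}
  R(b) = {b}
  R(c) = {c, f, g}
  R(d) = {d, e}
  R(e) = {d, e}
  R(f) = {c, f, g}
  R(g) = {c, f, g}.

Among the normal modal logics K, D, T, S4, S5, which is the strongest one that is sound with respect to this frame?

Serial (axiom D): yes — every world has a successor (e.g. a R a).
Reflexive (axiom T): yes — every world is R-related to itself.
Transitive (axiom 4): yes — every two-step R-path is closed by a direct edge.
Euclidean (axiom 5): yes — any two successors of a common world are R-related.
So F validates K, D, T, S4, S5. The strongest is S5.

S5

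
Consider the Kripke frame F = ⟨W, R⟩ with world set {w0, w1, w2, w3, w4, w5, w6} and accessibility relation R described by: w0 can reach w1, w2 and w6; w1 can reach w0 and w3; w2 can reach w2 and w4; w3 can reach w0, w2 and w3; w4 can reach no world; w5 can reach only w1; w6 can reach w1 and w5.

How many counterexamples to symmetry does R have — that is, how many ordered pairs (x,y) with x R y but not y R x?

Enumerating: (w0,w2), (w0,w6), (w1,w3), (w2,w4), (w3,w0), (w3,w2), (w5,w1), (w6,w1), (w6,w5).

9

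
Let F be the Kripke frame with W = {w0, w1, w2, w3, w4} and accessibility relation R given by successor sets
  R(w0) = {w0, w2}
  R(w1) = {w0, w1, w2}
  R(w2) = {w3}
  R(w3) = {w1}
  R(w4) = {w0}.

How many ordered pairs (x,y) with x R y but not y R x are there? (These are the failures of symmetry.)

6

Enumerating: (w0,w2), (w1,w0), (w1,w2), (w2,w3), (w3,w1), (w4,w0).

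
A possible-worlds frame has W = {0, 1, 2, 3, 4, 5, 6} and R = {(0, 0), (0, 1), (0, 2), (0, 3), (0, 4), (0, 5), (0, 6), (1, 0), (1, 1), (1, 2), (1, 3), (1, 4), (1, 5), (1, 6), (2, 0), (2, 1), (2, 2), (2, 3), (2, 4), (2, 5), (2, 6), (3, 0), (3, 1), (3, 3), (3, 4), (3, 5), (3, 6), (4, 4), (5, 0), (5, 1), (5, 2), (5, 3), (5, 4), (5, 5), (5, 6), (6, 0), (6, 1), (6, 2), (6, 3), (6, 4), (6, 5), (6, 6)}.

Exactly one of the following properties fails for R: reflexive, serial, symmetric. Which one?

Reflexive: yes — every world is R-related to itself.
Serial: yes — every world has a successor (e.g. 0 R 0).
Symmetric: no — 0 R 4 but not 4 R 0.
Only symmetric fails.

symmetric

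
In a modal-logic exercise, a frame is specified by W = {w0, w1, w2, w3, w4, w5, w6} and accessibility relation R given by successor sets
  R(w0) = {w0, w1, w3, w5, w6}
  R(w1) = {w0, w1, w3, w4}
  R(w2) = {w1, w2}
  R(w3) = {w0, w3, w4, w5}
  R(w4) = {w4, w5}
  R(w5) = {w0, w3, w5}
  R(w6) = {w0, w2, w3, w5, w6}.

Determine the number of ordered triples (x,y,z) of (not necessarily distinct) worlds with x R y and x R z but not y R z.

Enumerating: (w0,w1,w5), (w0,w1,w6), (w0,w3,w1), (w0,w3,w6), (w0,w5,w1), (w0,w5,w6), (w0,w6,w1), (w1,w0,w4), (w1,w3,w1), (w1,w4,w0), (w1,w4,w1), (w1,w4,w3), … and 15 more.
Total: 27.

27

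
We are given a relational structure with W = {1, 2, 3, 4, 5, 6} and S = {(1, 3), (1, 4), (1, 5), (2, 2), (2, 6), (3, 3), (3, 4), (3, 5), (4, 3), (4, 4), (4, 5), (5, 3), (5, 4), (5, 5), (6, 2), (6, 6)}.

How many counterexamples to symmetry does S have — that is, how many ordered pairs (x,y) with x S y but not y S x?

3

Enumerating: (1,3), (1,4), (1,5).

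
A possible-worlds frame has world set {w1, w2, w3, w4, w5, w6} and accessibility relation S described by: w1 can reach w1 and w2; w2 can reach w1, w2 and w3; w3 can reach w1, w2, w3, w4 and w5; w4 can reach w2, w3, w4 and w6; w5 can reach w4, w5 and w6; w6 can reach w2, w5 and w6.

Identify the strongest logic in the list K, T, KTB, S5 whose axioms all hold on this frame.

Reflexive (axiom T): yes — every world is S-related to itself.
Symmetric (axiom B): no — w3 S w1 but not w1 S w3.
Euclidean (axiom 5): no — w2 S w1 and w2 S w3, but not w1 S w3.
So F validates K, T; KTB would additionally require S to be symmetric. The strongest is T.

T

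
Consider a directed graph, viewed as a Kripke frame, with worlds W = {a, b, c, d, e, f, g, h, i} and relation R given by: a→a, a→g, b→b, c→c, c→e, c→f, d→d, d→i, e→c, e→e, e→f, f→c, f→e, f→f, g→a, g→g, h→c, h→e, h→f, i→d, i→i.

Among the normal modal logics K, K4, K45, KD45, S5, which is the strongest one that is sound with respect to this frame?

Transitive (axiom 4): yes — every two-step R-path is closed by a direct edge.
Euclidean (axiom 5): yes — any two successors of a common world are R-related.
Serial (axiom D): yes — every world has a successor (e.g. a R a).
Reflexive (axiom T): no — h is not related to itself.
So F validates K, K4, K45, KD45; S5 would additionally require R to be reflexive. The strongest is KD45.

KD45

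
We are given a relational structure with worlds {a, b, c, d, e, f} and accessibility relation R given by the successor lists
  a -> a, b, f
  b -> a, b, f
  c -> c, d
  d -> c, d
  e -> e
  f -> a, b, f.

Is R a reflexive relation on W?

Reflexive: yes — every world is R-related to itself.

Yes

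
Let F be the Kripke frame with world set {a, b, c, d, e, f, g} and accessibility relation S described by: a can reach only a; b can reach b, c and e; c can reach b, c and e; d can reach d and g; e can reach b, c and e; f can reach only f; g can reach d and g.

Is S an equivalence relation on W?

Reflexive: yes — every world is S-related to itself.
Symmetric: yes — every pair in S has its reverse in S.
Transitive: yes — every two-step S-path is closed by a direct edge.
So S is an equivalence relation.

Yes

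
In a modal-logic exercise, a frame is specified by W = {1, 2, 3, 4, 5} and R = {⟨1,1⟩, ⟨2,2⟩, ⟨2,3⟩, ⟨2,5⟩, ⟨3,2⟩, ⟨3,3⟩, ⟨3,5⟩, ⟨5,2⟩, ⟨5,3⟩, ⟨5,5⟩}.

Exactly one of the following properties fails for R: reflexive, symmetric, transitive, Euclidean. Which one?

Reflexive: no — 4 is not related to itself.
Symmetric: yes — every pair in R has its reverse in R.
Transitive: yes — every two-step R-path is closed by a direct edge.
Euclidean: yes — any two successors of a common world are R-related.
Only reflexive fails.

reflexive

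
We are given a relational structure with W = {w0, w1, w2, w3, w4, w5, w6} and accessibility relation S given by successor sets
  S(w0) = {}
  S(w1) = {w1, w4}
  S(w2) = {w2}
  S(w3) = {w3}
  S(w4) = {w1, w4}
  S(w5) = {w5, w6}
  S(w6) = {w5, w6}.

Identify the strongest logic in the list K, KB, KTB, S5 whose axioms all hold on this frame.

Symmetric (axiom B): yes — every pair in S has its reverse in S.
Reflexive (axiom T): no — w0 is not related to itself.
Euclidean (axiom 5): yes — any two successors of a common world are S-related.
So F validates K, KB; KTB would additionally require S to be reflexive. The strongest is KB.

KB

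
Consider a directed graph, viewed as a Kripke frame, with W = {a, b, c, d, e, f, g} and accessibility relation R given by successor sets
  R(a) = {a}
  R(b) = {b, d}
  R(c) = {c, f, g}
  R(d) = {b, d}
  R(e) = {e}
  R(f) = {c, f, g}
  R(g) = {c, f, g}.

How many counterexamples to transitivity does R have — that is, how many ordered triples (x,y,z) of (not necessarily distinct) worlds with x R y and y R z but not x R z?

R is transitive; there are no such tuples.

0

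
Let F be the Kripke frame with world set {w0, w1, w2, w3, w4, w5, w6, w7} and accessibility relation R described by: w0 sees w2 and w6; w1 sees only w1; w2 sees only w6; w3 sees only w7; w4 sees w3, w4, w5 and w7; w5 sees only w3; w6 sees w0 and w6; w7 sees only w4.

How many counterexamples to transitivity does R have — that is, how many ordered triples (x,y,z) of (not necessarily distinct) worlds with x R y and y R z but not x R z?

8

Enumerating: (w0,w6,w0), (w2,w6,w0), (w3,w7,w4), (w5,w3,w7), (w6,w0,w2), (w7,w4,w3), (w7,w4,w5), (w7,w4,w7).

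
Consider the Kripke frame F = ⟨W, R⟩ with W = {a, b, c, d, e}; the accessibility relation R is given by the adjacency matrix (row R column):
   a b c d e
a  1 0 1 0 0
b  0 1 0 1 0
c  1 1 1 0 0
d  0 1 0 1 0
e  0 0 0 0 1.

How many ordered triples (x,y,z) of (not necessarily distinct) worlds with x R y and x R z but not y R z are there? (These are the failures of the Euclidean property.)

3

Enumerating: (c,a,b), (c,b,a), (c,b,c).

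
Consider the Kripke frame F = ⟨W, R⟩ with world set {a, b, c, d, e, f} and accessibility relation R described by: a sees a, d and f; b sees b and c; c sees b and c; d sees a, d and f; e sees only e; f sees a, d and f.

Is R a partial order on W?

Reflexive: yes — every world is R-related to itself.
Transitive: yes — every two-step R-path is closed by a direct edge.
Antisymmetric: no — a R d and d R a with a ≠ d.
So R is not a partial order.

No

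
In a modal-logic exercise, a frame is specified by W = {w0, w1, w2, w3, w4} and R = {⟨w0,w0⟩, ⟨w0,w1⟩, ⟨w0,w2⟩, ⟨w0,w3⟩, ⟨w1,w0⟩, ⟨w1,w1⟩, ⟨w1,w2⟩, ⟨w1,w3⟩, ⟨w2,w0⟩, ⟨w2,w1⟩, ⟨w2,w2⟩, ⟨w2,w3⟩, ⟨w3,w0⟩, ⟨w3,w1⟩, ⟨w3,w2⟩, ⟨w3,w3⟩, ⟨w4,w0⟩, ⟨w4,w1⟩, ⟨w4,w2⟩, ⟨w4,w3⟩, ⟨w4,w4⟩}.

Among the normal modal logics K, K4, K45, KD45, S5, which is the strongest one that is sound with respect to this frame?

K4

Transitive (axiom 4): yes — every two-step R-path is closed by a direct edge.
Euclidean (axiom 5): no — w4 R w0 and w4 R w4, but not w0 R w4.
Serial (axiom D): yes — every world has a successor (e.g. w0 R w0).
Reflexive (axiom T): yes — every world is R-related to itself.
So F validates K, K4; K45 would additionally require R to be Euclidean. The strongest is K4.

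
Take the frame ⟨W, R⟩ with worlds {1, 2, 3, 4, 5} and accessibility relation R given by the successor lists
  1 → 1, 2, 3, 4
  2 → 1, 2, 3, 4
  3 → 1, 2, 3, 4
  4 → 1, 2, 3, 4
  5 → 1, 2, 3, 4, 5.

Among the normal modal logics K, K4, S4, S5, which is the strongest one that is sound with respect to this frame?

Transitive (axiom 4): yes — every two-step R-path is closed by a direct edge.
Reflexive (axiom T): yes — every world is R-related to itself.
Euclidean (axiom 5): no — 5 R 1 and 5 R 5, but not 1 R 5.
So F validates K, K4, S4; S5 would additionally require R to be Euclidean. The strongest is S4.

S4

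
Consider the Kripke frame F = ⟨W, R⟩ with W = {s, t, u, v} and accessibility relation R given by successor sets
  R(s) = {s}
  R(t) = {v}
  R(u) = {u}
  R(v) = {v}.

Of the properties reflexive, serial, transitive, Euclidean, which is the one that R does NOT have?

reflexive

Reflexive: no — t is not related to itself.
Serial: yes — every world has a successor (e.g. s R s).
Transitive: yes — every two-step R-path is closed by a direct edge.
Euclidean: yes — any two successors of a common world are R-related.
Only reflexive fails.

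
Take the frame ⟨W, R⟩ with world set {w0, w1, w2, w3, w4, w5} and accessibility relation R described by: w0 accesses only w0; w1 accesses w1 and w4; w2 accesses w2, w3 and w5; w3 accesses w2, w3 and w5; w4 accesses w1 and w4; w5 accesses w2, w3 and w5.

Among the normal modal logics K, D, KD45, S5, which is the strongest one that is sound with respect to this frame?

S5

Serial (axiom D): yes — every world has a successor (e.g. w0 R w0).
Euclidean (axiom 5): yes — any two successors of a common world are R-related.
Transitive (axiom 4): yes — every two-step R-path is closed by a direct edge.
Reflexive (axiom T): yes — every world is R-related to itself.
So F validates K, D, KD45, S5. The strongest is S5.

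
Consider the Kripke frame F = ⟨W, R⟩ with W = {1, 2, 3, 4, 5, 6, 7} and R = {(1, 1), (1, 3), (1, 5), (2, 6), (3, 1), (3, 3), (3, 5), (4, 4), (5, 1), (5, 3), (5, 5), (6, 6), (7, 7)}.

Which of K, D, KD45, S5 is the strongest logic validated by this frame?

Serial (axiom D): yes — every world has a successor (e.g. 1 R 1).
Euclidean (axiom 5): yes — any two successors of a common world are R-related.
Transitive (axiom 4): yes — every two-step R-path is closed by a direct edge.
Reflexive (axiom T): no — 2 is not related to itself.
So F validates K, D, KD45; S5 would additionally require R to be reflexive. The strongest is KD45.

KD45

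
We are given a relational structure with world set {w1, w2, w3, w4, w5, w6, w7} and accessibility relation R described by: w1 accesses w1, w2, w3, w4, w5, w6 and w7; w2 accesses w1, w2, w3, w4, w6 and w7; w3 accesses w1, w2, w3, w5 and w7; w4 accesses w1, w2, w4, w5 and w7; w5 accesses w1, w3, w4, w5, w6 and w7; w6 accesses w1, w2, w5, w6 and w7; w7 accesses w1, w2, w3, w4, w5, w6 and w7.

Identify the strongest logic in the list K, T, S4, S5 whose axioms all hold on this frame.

T

Reflexive (axiom T): yes — every world is R-related to itself.
Transitive (axiom 4): no — w2 R w1 and w1 R w5, but not w2 R w5.
Euclidean (axiom 5): no — w1 R w2 and w1 R w5, but not w2 R w5.
So F validates K, T; S4 would additionally require R to be transitive. The strongest is T.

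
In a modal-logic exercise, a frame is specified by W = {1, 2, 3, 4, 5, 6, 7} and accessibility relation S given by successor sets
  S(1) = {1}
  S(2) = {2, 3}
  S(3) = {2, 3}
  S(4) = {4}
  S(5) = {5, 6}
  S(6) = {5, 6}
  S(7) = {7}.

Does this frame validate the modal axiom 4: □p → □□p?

By correspondence theory, 4 is valid on a frame iff S is transitive.
Transitive: yes — every two-step S-path is closed by a direct edge.

Yes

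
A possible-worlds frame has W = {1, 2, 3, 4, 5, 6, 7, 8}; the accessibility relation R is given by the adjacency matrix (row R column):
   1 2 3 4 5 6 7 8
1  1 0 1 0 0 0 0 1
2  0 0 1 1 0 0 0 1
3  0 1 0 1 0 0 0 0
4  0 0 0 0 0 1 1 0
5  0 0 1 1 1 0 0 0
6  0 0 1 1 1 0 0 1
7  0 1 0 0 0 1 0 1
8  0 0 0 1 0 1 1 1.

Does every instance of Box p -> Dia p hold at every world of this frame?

By correspondence theory, D is valid on a frame iff R is serial.
Serial: yes — every world has a successor (e.g. 1 R 1).

Yes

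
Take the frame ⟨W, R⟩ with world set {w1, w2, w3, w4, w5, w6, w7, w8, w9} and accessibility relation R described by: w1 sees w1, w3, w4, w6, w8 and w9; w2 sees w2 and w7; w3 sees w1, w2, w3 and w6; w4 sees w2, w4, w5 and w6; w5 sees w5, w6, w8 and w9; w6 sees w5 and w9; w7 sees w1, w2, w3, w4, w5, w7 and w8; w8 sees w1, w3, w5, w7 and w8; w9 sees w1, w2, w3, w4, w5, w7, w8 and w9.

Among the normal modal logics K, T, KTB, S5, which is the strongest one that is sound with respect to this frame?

K

Reflexive (axiom T): no — w6 is not related to itself.
Symmetric (axiom B): no — w1 R w4 but not w4 R w1.
Euclidean (axiom 5): no — w1 R w3 and w1 R w4, but not w3 R w4.
So F validates K; T would additionally require R to be reflexive. The strongest is K.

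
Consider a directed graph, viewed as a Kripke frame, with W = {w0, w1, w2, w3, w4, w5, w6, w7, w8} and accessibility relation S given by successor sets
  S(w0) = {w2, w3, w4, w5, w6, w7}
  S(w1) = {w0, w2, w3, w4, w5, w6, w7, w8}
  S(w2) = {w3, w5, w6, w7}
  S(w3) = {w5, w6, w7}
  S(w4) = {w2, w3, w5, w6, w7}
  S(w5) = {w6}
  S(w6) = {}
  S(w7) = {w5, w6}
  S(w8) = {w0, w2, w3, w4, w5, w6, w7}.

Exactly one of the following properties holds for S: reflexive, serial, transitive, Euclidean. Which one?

Reflexive: no — w0 is not related to itself.
Serial: no — w6 has no S-successor.
Transitive: yes — every two-step S-path is closed by a direct edge.
Euclidean: no — w0 S w2 and w0 S w4, but not w2 S w4.
Only transitive holds.

transitive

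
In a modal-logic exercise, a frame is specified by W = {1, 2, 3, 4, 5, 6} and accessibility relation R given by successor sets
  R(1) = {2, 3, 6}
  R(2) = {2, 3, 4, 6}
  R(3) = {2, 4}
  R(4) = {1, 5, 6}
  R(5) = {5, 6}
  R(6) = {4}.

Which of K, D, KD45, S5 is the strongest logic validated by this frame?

Serial (axiom D): yes — every world has a successor (e.g. 1 R 2).
Euclidean (axiom 5): no — 1 R 3 and 1 R 6, but not 3 R 6.
Transitive (axiom 4): no — 1 R 2 and 2 R 4, but not 1 R 4.
Reflexive (axiom T): no — 1 is not related to itself.
So F validates K, D; KD45 would additionally require R to be Euclidean and transitive. The strongest is D.

D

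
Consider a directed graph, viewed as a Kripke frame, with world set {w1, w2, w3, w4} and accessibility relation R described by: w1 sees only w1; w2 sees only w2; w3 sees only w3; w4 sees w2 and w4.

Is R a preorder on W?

Reflexive: yes — every world is R-related to itself.
Transitive: yes — every two-step R-path is closed by a direct edge.
So R is a preorder.

Yes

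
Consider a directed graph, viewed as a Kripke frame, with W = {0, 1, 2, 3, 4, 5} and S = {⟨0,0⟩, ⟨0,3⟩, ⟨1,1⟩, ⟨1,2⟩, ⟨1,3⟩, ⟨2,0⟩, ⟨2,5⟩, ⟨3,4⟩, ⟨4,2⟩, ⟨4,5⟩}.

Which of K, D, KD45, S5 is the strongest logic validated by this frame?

K

Serial (axiom D): no — 5 has no S-successor.
Euclidean (axiom 5): no — 1 S 2 and 1 S 3, but not 2 S 3.
Transitive (axiom 4): no — 0 S 3 and 3 S 4, but not 0 S 4.
Reflexive (axiom T): no — 2 is not related to itself.
So F validates K; D would additionally require S to be serial. The strongest is K.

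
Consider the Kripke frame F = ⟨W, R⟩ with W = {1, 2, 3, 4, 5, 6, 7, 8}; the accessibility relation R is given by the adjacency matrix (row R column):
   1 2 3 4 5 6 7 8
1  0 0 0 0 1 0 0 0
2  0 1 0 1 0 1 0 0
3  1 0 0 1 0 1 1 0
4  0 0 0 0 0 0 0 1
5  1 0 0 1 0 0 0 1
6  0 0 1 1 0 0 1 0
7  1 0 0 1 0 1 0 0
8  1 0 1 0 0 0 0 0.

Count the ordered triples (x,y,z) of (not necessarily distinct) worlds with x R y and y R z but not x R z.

26

Enumerating: (1,5,1), (1,5,4), (1,5,8), (2,4,8), (2,6,3), (2,6,7), (3,1,5), (3,4,8), (3,6,3), (4,8,1), (4,8,3), (5,1,5), … and 14 more.
Total: 26.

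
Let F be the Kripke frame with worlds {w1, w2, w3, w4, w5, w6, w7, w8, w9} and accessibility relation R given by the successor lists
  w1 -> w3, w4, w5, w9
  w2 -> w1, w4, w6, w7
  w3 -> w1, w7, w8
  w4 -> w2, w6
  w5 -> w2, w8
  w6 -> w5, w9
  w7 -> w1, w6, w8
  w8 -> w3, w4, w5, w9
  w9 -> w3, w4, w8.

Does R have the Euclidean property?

No

Euclidean: no — w1 R w3 and w1 R w4, but not w3 R w4.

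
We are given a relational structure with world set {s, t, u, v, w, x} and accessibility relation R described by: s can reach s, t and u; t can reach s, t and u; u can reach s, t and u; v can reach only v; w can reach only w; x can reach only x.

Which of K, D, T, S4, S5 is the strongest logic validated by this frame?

Serial (axiom D): yes — every world has a successor (e.g. s R s).
Reflexive (axiom T): yes — every world is R-related to itself.
Transitive (axiom 4): yes — every two-step R-path is closed by a direct edge.
Euclidean (axiom 5): yes — any two successors of a common world are R-related.
So F validates K, D, T, S4, S5. The strongest is S5.

S5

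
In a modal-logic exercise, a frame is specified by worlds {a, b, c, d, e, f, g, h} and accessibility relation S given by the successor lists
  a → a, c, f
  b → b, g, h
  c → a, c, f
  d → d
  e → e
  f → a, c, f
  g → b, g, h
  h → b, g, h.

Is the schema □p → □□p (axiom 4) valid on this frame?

Yes

The schema 4 characterises exactly the transitive frames.
Transitive: yes — every two-step S-path is closed by a direct edge.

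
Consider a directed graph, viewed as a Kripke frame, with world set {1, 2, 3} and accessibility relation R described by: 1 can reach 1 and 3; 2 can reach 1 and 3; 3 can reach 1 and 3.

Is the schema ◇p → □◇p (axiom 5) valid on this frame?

Axiom 5 corresponds to the accessibility relation being Euclidean.
Euclidean: yes — any two successors of a common world are R-related.

Yes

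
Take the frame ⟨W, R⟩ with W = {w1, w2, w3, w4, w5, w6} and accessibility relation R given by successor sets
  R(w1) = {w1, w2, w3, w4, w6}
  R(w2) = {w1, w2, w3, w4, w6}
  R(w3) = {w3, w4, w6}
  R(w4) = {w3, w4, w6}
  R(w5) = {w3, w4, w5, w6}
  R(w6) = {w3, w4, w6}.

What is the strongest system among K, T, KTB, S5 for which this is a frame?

Reflexive (axiom T): yes — every world is R-related to itself.
Symmetric (axiom B): no — w1 R w3 but not w3 R w1.
Euclidean (axiom 5): no — w1 R w3 and w1 R w2, but not w3 R w2.
So F validates K, T; KTB would additionally require R to be symmetric. The strongest is T.

T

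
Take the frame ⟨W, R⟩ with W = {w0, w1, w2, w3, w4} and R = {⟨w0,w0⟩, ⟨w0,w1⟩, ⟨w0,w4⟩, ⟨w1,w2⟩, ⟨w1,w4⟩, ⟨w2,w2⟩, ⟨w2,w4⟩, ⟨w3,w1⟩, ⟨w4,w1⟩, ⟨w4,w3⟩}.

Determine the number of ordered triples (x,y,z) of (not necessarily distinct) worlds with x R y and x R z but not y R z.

12

Enumerating: (w0,w1,w0), (w0,w1,w1), (w0,w4,w0), (w0,w4,w4), (w1,w4,w2), (w1,w4,w4), (w2,w4,w2), (w2,w4,w4), (w3,w1,w1), (w4,w1,w1), (w4,w1,w3), (w4,w3,w3).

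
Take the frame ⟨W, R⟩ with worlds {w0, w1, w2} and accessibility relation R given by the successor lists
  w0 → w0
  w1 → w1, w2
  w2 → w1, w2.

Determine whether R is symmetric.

Symmetric: yes — every pair in R has its reverse in R.

Yes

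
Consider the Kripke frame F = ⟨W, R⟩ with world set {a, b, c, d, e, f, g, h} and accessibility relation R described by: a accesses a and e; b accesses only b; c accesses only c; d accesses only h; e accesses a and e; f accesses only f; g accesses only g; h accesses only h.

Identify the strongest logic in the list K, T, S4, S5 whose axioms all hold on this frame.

K

Reflexive (axiom T): no — d is not related to itself.
Transitive (axiom 4): yes — every two-step R-path is closed by a direct edge.
Euclidean (axiom 5): yes — any two successors of a common world are R-related.
So F validates K; T would additionally require R to be reflexive. The strongest is K.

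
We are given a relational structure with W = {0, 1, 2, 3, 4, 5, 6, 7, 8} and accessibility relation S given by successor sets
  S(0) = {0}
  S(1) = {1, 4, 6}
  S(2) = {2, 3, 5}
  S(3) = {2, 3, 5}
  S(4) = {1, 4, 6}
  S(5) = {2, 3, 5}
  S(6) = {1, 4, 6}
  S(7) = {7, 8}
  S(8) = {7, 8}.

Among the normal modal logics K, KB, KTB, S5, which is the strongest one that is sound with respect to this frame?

S5

Symmetric (axiom B): yes — every pair in S has its reverse in S.
Reflexive (axiom T): yes — every world is S-related to itself.
Euclidean (axiom 5): yes — any two successors of a common world are S-related.
So F validates K, KB, KTB, S5. The strongest is S5.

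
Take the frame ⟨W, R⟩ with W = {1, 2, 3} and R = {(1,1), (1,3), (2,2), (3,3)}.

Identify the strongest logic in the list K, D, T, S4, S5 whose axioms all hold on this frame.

Serial (axiom D): yes — every world has a successor (e.g. 1 R 1).
Reflexive (axiom T): yes — every world is R-related to itself.
Transitive (axiom 4): yes — every two-step R-path is closed by a direct edge.
Euclidean (axiom 5): no — 1 R 3 and 1 R 1, but not 3 R 1.
So F validates K, D, T, S4; S5 would additionally require R to be Euclidean. The strongest is S4.

S4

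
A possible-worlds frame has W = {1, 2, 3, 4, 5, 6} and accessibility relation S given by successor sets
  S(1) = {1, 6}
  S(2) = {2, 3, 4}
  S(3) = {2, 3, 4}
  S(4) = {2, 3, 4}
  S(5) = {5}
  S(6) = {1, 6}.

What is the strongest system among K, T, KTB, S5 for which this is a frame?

S5

Reflexive (axiom T): yes — every world is S-related to itself.
Symmetric (axiom B): yes — every pair in S has its reverse in S.
Euclidean (axiom 5): yes — any two successors of a common world are S-related.
So F validates K, T, KTB, S5. The strongest is S5.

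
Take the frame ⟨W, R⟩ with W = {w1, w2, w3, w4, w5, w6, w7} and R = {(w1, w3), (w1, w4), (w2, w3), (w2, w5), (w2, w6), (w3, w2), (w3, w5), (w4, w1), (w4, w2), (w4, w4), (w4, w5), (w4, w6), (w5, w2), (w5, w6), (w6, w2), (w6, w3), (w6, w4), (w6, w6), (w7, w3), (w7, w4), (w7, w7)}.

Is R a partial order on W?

Reflexive: no — w1 is not related to itself.
Transitive: no — w1 R w3 and w3 R w2, but not w1 R w2.
Antisymmetric: no — w1 R w4 and w4 R w1 with w1 ≠ w4.
So R is not a partial order.

No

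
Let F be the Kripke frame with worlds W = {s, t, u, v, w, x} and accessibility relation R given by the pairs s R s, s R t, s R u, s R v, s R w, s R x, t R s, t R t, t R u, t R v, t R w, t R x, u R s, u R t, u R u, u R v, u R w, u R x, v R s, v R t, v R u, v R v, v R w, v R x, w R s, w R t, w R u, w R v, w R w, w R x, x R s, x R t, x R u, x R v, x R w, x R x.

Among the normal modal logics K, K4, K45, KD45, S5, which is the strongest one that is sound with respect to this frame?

S5

Transitive (axiom 4): yes — every two-step R-path is closed by a direct edge.
Euclidean (axiom 5): yes — any two successors of a common world are R-related.
Serial (axiom D): yes — every world has a successor (e.g. s R s).
Reflexive (axiom T): yes — every world is R-related to itself.
So F validates K, K4, K45, KD45, S5. The strongest is S5.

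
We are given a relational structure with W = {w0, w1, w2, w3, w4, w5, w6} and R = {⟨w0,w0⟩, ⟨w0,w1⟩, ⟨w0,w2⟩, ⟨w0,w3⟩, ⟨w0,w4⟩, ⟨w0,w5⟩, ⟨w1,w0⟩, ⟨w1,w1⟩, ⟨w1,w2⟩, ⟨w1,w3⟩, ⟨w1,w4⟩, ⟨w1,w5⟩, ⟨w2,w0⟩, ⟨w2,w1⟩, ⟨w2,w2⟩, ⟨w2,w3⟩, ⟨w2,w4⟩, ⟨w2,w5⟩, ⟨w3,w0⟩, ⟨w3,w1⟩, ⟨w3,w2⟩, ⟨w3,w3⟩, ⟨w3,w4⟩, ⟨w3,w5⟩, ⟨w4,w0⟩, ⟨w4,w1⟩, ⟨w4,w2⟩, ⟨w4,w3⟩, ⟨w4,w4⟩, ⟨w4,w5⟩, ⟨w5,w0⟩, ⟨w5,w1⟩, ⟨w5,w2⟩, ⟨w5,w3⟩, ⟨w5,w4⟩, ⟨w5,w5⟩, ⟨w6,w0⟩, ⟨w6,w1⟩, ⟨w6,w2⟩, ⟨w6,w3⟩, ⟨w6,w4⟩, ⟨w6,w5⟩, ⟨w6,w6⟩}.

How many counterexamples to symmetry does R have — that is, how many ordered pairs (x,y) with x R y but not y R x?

6

Enumerating: (w6,w0), (w6,w1), (w6,w2), (w6,w3), (w6,w4), (w6,w5).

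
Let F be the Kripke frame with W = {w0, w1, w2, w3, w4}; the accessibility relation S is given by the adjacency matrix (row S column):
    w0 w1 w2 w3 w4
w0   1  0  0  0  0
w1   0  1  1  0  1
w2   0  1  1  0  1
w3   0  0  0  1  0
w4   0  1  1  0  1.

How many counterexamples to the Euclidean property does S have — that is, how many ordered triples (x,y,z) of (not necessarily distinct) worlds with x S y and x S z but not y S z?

0

S is Euclidean; there are no such tuples.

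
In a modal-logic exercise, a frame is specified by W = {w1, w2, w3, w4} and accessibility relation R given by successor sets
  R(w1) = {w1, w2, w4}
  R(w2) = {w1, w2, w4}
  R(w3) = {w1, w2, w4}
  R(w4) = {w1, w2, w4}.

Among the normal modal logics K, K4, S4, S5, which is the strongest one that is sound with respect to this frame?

Transitive (axiom 4): yes — every two-step R-path is closed by a direct edge.
Reflexive (axiom T): no — w3 is not related to itself.
Euclidean (axiom 5): yes — any two successors of a common world are R-related.
So F validates K, K4; S4 would additionally require R to be reflexive. The strongest is K4.

K4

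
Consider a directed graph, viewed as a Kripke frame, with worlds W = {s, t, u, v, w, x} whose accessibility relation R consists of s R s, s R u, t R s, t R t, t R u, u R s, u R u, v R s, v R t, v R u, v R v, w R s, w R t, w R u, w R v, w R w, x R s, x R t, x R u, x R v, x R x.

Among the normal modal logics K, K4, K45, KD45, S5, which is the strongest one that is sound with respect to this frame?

Transitive (axiom 4): yes — every two-step R-path is closed by a direct edge.
Euclidean (axiom 5): no — v R s and v R t, but not s R t.
Serial (axiom D): yes — every world has a successor (e.g. s R s).
Reflexive (axiom T): yes — every world is R-related to itself.
So F validates K, K4; K45 would additionally require R to be Euclidean. The strongest is K4.

K4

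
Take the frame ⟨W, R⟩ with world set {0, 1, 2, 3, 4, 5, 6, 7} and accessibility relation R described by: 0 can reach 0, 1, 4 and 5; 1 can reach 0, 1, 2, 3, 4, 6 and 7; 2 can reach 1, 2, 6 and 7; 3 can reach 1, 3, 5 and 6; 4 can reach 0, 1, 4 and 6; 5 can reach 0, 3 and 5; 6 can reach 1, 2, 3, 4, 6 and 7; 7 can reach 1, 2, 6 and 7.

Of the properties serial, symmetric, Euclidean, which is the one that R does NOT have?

Euclidean

Serial: yes — every world has a successor (e.g. 0 R 0).
Symmetric: yes — every pair in R has its reverse in R.
Euclidean: no — 0 R 1 and 0 R 5, but not 1 R 5.
Only Euclidean fails.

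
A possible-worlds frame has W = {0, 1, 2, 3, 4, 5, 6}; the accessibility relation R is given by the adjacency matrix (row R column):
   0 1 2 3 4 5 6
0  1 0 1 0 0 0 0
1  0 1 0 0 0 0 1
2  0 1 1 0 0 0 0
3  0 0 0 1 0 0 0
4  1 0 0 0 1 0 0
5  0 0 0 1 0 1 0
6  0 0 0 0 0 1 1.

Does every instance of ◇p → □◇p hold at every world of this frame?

No

Axiom 5 corresponds to the accessibility relation being Euclidean.
Euclidean: no — 0 R 2 and 0 R 0, but not 2 R 0.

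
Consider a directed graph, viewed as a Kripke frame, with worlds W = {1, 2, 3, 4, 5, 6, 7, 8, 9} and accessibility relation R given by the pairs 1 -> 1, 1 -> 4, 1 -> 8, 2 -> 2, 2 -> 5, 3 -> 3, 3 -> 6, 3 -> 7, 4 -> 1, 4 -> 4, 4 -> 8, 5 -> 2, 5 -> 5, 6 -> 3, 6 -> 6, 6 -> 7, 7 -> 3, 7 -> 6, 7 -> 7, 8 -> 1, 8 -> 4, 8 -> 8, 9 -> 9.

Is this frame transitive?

Yes

Transitive: yes — every two-step R-path is closed by a direct edge.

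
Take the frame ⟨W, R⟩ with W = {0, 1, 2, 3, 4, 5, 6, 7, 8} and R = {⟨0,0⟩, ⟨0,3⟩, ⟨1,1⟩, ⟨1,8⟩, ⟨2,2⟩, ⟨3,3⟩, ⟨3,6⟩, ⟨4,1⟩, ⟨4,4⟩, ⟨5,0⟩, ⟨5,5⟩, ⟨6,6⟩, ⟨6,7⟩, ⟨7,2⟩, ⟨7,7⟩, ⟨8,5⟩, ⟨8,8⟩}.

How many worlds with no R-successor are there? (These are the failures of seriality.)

0

R is serial; there are no such worlds.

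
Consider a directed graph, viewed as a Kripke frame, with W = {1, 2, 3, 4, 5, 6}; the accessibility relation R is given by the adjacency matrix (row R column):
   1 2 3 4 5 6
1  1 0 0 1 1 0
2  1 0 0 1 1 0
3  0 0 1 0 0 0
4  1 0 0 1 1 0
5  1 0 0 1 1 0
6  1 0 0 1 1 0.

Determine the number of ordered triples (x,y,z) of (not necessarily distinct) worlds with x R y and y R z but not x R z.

R is transitive; there are no such tuples.

0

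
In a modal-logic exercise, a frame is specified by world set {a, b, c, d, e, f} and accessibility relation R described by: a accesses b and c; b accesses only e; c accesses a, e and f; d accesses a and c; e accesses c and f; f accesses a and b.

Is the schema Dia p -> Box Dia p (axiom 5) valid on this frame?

By correspondence theory, 5 is valid on a frame iff R is Euclidean.
Euclidean: no — a R b and a R c, but not b R c.

No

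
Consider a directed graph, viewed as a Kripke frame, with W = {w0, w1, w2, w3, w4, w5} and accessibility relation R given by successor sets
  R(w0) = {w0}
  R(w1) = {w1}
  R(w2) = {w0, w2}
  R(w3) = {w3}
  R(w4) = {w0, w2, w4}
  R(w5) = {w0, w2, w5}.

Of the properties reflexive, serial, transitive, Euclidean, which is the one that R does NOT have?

Euclidean

Reflexive: yes — every world is R-related to itself.
Serial: yes — every world has a successor (e.g. w0 R w0).
Transitive: yes — every two-step R-path is closed by a direct edge.
Euclidean: no — w4 R w0 and w4 R w2, but not w0 R w2.
Only Euclidean fails.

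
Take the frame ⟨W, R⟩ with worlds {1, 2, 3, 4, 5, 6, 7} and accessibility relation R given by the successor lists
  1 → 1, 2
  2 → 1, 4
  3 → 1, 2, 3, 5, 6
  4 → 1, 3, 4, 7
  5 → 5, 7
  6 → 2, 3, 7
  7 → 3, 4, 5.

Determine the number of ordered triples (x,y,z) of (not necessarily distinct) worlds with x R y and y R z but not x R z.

Enumerating: (1,2,4), (2,1,2), (2,4,3), (2,4,7), (3,2,4), (3,5,7), (3,6,7), (4,1,2), (4,3,2), (4,3,5), (4,3,6), (4,7,5), … and 15 more.
Total: 27.

27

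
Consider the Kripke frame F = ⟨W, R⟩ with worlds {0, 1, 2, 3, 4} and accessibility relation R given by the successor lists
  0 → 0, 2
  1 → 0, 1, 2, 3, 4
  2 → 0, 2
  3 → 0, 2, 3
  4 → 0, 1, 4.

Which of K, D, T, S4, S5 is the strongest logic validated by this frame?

T

Serial (axiom D): yes — every world has a successor (e.g. 0 R 0).
Reflexive (axiom T): yes — every world is R-related to itself.
Transitive (axiom 4): no — 4 R 0 and 0 R 2, but not 4 R 2.
Euclidean (axiom 5): no — 1 R 0 and 1 R 3, but not 0 R 3.
So F validates K, D, T; S4 would additionally require R to be transitive. The strongest is T.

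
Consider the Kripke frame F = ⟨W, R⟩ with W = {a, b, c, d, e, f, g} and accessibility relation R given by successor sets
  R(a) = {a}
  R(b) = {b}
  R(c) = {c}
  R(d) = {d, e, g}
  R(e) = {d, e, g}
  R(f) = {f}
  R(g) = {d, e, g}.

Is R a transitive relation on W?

Yes

Transitive: yes — every two-step R-path is closed by a direct edge.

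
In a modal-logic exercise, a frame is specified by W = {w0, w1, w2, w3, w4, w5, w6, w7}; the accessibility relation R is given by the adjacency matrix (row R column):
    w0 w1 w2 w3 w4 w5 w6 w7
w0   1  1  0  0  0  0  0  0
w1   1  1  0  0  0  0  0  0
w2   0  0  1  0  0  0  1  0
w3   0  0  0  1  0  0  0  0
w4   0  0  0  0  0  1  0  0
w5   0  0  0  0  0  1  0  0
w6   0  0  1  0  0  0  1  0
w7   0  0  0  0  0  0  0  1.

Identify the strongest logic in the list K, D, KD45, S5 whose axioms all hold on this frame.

Serial (axiom D): yes — every world has a successor (e.g. w0 R w0).
Euclidean (axiom 5): yes — any two successors of a common world are R-related.
Transitive (axiom 4): yes — every two-step R-path is closed by a direct edge.
Reflexive (axiom T): no — w4 is not related to itself.
So F validates K, D, KD45; S5 would additionally require R to be reflexive. The strongest is KD45.

KD45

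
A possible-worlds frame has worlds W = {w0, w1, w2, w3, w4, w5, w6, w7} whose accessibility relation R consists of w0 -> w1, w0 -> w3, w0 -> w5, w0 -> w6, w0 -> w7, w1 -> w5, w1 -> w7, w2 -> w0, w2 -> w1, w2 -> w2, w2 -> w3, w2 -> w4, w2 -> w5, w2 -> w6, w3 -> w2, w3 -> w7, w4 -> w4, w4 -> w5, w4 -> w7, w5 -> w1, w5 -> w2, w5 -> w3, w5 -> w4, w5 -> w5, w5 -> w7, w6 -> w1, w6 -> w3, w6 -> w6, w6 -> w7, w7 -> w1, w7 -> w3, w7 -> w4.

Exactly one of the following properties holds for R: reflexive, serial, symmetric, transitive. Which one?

serial

Reflexive: no — w0 is not related to itself.
Serial: yes — every world has a successor (e.g. w0 R w1).
Symmetric: no — w0 R w1 but not w1 R w0.
Transitive: no — w0 R w3 and w3 R w2, but not w0 R w2.
Only serial holds.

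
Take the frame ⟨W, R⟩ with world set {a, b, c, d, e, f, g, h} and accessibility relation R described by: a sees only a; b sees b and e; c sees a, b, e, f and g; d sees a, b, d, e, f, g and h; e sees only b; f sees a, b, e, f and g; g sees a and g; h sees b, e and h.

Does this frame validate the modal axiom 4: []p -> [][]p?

The schema 4 characterises exactly the transitive frames.
Transitive: no — e R b and b R e, but not e R e.

No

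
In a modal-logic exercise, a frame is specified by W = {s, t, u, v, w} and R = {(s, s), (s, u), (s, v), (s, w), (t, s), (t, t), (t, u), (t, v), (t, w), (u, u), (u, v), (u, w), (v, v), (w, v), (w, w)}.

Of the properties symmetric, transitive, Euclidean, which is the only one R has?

Symmetric: no — s R u but not u R s.
Transitive: yes — every two-step R-path is closed by a direct edge.
Euclidean: no — s R v and s R u, but not v R u.
Only transitive holds.

transitive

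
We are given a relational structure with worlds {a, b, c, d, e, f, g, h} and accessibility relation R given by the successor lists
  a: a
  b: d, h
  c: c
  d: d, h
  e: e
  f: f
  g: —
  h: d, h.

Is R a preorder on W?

No

Reflexive: no — b is not related to itself.
Transitive: yes — every two-step R-path is closed by a direct edge.
So R is not a preorder.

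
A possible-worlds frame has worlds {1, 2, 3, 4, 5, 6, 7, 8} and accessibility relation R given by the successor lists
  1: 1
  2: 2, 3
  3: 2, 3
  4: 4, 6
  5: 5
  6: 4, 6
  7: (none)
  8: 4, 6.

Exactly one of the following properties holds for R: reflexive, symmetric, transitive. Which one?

transitive

Reflexive: no — 7 is not related to itself.
Symmetric: no — 8 R 4 but not 4 R 8.
Transitive: yes — every two-step R-path is closed by a direct edge.
Only transitive holds.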